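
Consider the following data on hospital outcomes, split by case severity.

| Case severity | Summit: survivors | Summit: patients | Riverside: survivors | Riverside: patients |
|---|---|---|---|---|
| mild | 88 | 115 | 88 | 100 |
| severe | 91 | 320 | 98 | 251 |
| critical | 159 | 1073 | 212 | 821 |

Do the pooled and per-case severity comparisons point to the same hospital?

Yes

Mild: Summit 88/115 = 76.5%, Riverside 88/100 = 88.0% → Riverside
Severe: Summit 91/320 = 28.4%, Riverside 98/251 = 39.0% → Riverside
Critical: Summit 159/1073 = 14.8%, Riverside 212/821 = 25.8% → Riverside
Overall: Summit 338/1508 = 22.4%, Riverside 398/1172 = 34.0% → Riverside
Riverside wins overall and in every case group — no reversal.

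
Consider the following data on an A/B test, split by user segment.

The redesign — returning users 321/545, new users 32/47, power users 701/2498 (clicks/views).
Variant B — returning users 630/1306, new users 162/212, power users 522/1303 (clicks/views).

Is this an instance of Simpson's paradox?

Returning users: the redesign 321/545 = 58.9%, Variant B 630/1306 = 48.2% → the redesign
New users: the redesign 32/47 = 68.1%, Variant B 162/212 = 76.4% → Variant B
Power users: the redesign 701/2498 = 28.1%, Variant B 522/1303 = 40.1% → Variant B
Overall: the redesign 1054/3090 = 34.1%, Variant B 1314/2821 = 46.6% → Variant B
Neither sweeps: the redesign wins 1 of 3 groups, Variant B wins 2. Variant B wins overall but not every group — no Simpson reversal.

No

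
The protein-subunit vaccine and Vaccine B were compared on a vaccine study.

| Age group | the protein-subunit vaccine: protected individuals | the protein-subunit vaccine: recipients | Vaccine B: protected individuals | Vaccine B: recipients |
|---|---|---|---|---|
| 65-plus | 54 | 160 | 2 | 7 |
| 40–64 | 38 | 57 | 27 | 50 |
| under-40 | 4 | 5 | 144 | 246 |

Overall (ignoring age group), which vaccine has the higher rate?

65-plus: the protein-subunit vaccine 54/160 = 33.8%, Vaccine B 2/7 = 28.6% → the protein-subunit vaccine
40–64: the protein-subunit vaccine 38/57 = 66.7%, Vaccine B 27/50 = 54.0% → the protein-subunit vaccine
Under-40: the protein-subunit vaccine 4/5 = 80.0%, Vaccine B 144/246 = 58.5% → the protein-subunit vaccine
Overall: the protein-subunit vaccine 96/222 = 43.2%, Vaccine B 173/303 = 57.1% → Vaccine B
(The protein-subunit vaccine wins every age group but Vaccine B wins overall — the protein-subunit vaccine's recipients skew toward the low-rate 65-plus group.)

Vaccine B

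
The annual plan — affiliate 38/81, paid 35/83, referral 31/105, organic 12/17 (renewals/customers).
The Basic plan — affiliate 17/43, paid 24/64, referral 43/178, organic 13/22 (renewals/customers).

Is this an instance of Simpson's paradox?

No

Affiliate: the annual plan 38/81 = 46.9%, the Basic plan 17/43 = 39.5% → the annual plan
Paid: the annual plan 35/83 = 42.2%, the Basic plan 24/64 = 37.5% → the annual plan
Referral: the annual plan 31/105 = 29.5%, the Basic plan 43/178 = 24.2% → the annual plan
Organic: the annual plan 12/17 = 70.6%, the Basic plan 13/22 = 59.1% → the annual plan
Overall: the annual plan 116/286 = 40.6%, the Basic plan 97/307 = 31.6% → the annual plan
The annual plan wins overall and in every signup group — no reversal.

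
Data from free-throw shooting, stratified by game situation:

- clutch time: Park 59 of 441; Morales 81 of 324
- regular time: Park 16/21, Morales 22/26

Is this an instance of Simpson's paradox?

No

Clutch time: Park 59/441 = 13.4%, Morales 81/324 = 25.0% → Morales
Regular time: Park 16/21 = 76.2%, Morales 22/26 = 84.6% → Morales
Overall: Park 75/462 = 16.2%, Morales 103/350 = 29.4% → Morales
Morales wins overall and in every game group — no reversal.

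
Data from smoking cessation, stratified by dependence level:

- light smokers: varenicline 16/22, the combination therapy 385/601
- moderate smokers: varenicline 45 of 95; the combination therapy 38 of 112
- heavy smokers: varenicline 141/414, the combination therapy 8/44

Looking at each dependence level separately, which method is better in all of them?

Light smokers: varenicline 16/22 = 72.7%, the combination therapy 385/601 = 64.1% → varenicline
Moderate smokers: varenicline 45/95 = 47.4%, the combination therapy 38/112 = 33.9% → varenicline
Heavy smokers: varenicline 141/414 = 34.1%, the combination therapy 8/44 = 18.2% → varenicline
Varenicline has the higher rate in all 3 groups.

varenicline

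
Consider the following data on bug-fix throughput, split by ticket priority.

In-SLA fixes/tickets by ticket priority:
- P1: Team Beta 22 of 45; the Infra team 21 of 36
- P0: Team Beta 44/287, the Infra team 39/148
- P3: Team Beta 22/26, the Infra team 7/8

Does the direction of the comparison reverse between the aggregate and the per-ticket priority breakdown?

No

P1: Team Beta 22/45 = 48.9%, the Infra team 21/36 = 58.3% → the Infra team
P0: Team Beta 44/287 = 15.3%, the Infra team 39/148 = 26.4% → the Infra team
P3: Team Beta 22/26 = 84.6%, the Infra team 7/8 = 87.5% → the Infra team
Overall: Team Beta 88/358 = 24.6%, the Infra team 67/192 = 34.9% → the Infra team
The Infra team wins overall and in every ticket group — no reversal.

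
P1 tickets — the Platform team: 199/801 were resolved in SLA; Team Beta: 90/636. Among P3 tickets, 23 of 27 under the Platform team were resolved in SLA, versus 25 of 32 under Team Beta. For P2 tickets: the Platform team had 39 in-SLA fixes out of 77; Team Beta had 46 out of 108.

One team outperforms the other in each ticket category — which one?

the Platform team

P1: the Platform team 199/801 = 24.8%, Team Beta 90/636 = 14.2% → the Platform team
P3: the Platform team 23/27 = 85.2%, Team Beta 25/32 = 78.1% → the Platform team
P2: the Platform team 39/77 = 50.6%, Team Beta 46/108 = 42.6% → the Platform team
The Platform team has the higher rate in all 3 groups.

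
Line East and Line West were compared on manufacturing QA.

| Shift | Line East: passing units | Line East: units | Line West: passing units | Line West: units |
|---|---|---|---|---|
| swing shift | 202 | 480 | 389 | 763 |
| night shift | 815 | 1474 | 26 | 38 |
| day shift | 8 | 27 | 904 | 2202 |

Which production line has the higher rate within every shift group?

Line West

Swing shift: Line East 202/480 = 42.1%, Line West 389/763 = 51.0% → Line West
Night shift: Line East 815/1474 = 55.3%, Line West 26/38 = 68.4% → Line West
Day shift: Line East 8/27 = 29.6%, Line West 904/2202 = 41.1% → Line West
Line West has the higher rate in all 3 groups.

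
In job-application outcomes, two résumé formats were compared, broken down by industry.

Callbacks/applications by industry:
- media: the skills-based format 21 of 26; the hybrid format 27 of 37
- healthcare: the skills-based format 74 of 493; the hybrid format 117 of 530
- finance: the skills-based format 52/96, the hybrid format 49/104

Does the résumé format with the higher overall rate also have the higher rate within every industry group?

No

Media: the skills-based format 21/26 = 80.8%, the hybrid format 27/37 = 73.0% → the skills-based format
Healthcare: the skills-based format 74/493 = 15.0%, the hybrid format 117/530 = 22.1% → the hybrid format
Finance: the skills-based format 52/96 = 54.2%, the hybrid format 49/104 = 47.1% → the skills-based format
Overall: the skills-based format 147/615 = 23.9%, the hybrid format 193/671 = 28.8% → the hybrid format
Neither sweeps: the skills-based format wins 2 of 3 groups, the hybrid format wins 1. The hybrid format wins overall but not every group — no Simpson reversal.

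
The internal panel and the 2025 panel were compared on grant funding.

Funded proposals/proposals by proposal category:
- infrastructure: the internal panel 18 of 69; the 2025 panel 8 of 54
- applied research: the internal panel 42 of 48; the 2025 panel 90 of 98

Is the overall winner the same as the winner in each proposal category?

No

Infrastructure: the internal panel 18/69 = 26.1%, the 2025 panel 8/54 = 14.8% → the internal panel
Applied research: the internal panel 42/48 = 87.5%, the 2025 panel 90/98 = 91.8% → the 2025 panel
Overall: the internal panel 60/117 = 51.3%, the 2025 panel 98/152 = 64.5% → the 2025 panel
Neither sweeps: the internal panel wins 1 of 2 groups, the 2025 panel wins 1. The 2025 panel wins overall but not every group — no Simpson reversal.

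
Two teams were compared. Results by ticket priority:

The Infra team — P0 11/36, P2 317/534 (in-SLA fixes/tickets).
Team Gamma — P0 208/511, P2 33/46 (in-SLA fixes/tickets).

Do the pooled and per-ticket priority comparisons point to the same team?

P0: the Infra team 11/36 = 30.6%, Team Gamma 208/511 = 40.7% → Team Gamma
P2: the Infra team 317/534 = 59.4%, Team Gamma 33/46 = 71.7% → Team Gamma
Overall: the Infra team 328/570 = 57.5%, Team Gamma 241/557 = 43.3% → the Infra team
Team Gamma wins each ticket group but the Infra team wins overall — the comparison reverses. Team Gamma's tickets skew toward P0, which has a lower base rate.

No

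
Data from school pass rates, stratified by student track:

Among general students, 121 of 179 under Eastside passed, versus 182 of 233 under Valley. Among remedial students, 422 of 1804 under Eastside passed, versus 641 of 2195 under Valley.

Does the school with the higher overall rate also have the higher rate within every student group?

Yes

General: Eastside 121/179 = 67.6%, Valley 182/233 = 78.1% → Valley
Remedial: Eastside 422/1804 = 23.4%, Valley 641/2195 = 29.2% → Valley
Overall: Eastside 543/1983 = 27.4%, Valley 823/2428 = 33.9% → Valley
Valley wins overall and in every student group — no reversal.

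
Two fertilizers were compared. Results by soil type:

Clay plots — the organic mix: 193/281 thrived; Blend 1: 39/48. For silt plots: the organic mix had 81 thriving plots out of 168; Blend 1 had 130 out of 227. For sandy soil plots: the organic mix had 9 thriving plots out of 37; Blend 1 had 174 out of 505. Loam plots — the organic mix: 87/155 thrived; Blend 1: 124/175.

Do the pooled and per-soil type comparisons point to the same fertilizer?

Clay: the organic mix 193/281 = 68.7%, Blend 1 39/48 = 81.2% → Blend 1
Silt: the organic mix 81/168 = 48.2%, Blend 1 130/227 = 57.3% → Blend 1
Sandy soil: the organic mix 9/37 = 24.3%, Blend 1 174/505 = 34.5% → Blend 1
Loam: the organic mix 87/155 = 56.1%, Blend 1 124/175 = 70.9% → Blend 1
Overall: the organic mix 370/641 = 57.7%, Blend 1 467/955 = 48.9% → the organic mix
Blend 1 wins each soil group but the organic mix wins overall — the comparison reverses. Blend 1's plots skew toward sandy soil, which has a lower base rate.

No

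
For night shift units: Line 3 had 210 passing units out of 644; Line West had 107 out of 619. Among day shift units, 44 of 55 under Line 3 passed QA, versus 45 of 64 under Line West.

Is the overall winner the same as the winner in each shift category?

Night shift: Line 3 210/644 = 32.6%, Line West 107/619 = 17.3% → Line 3
Day shift: Line 3 44/55 = 80.0%, Line West 45/64 = 70.3% → Line 3
Overall: Line 3 254/699 = 36.3%, Line West 152/683 = 22.3% → Line 3
Line 3 wins overall and in every shift group — no reversal.

Yes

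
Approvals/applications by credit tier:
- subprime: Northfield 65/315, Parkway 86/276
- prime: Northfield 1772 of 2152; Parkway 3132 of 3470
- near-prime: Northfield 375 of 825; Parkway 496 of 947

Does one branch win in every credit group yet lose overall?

Subprime: Northfield 65/315 = 20.6%, Parkway 86/276 = 31.2% → Parkway
Prime: Northfield 1772/2152 = 82.3%, Parkway 3132/3470 = 90.3% → Parkway
Near-prime: Northfield 375/825 = 45.5%, Parkway 496/947 = 52.4% → Parkway
Overall: Northfield 2212/3292 = 67.2%, Parkway 3714/4693 = 79.1% → Parkway
Parkway wins overall and in every credit group — no reversal.

No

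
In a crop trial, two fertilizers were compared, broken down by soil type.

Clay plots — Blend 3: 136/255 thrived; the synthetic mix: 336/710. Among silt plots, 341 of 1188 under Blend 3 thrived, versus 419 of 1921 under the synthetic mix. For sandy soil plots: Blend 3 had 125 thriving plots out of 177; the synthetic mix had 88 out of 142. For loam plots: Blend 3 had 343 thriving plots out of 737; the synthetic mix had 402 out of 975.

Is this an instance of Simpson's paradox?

Clay: Blend 3 136/255 = 53.3%, the synthetic mix 336/710 = 47.3% → Blend 3
Silt: Blend 3 341/1188 = 28.7%, the synthetic mix 419/1921 = 21.8% → Blend 3
Sandy soil: Blend 3 125/177 = 70.6%, the synthetic mix 88/142 = 62.0% → Blend 3
Loam: Blend 3 343/737 = 46.5%, the synthetic mix 402/975 = 41.2% → Blend 3
Overall: Blend 3 945/2357 = 40.1%, the synthetic mix 1245/3748 = 33.2% → Blend 3
Blend 3 wins overall and in every soil group — no reversal.

No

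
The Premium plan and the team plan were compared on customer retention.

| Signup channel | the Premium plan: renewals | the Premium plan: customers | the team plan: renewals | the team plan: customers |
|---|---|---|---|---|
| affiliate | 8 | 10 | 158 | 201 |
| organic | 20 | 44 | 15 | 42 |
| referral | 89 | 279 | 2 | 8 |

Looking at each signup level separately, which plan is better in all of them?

Affiliate: the Premium plan 8/10 = 80.0%, the team plan 158/201 = 78.6% → the Premium plan
Organic: the Premium plan 20/44 = 45.5%, the team plan 15/42 = 35.7% → the Premium plan
Referral: the Premium plan 89/279 = 31.9%, the team plan 2/8 = 25.0% → the Premium plan
The Premium plan has the higher rate in all 3 groups.

the Premium plan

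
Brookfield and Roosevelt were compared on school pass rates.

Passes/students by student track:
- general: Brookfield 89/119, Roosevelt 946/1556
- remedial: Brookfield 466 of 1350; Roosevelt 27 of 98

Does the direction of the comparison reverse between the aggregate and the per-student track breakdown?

General: Brookfield 89/119 = 74.8%, Roosevelt 946/1556 = 60.8% → Brookfield
Remedial: Brookfield 466/1350 = 34.5%, Roosevelt 27/98 = 27.6% → Brookfield
Overall: Brookfield 555/1469 = 37.8%, Roosevelt 973/1654 = 58.8% → Roosevelt
Brookfield wins each student group but Roosevelt wins overall — the comparison reverses. Brookfield's students skew toward remedial, which has a lower base rate.

Yes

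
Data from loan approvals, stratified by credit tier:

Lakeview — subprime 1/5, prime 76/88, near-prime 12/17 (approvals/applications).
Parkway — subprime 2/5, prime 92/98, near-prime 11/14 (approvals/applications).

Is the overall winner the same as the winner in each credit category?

Subprime: Lakeview 1/5 = 20.0%, Parkway 2/5 = 40.0% → Parkway
Prime: Lakeview 76/88 = 86.4%, Parkway 92/98 = 93.9% → Parkway
Near-prime: Lakeview 12/17 = 70.6%, Parkway 11/14 = 78.6% → Parkway
Overall: Lakeview 89/110 = 80.9%, Parkway 105/117 = 89.7% → Parkway
Parkway wins overall and in every credit group — no reversal.

Yes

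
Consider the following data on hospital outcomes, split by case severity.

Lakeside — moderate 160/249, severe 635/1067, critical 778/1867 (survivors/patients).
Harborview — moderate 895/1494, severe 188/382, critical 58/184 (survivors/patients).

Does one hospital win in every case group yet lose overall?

Moderate: Lakeside 160/249 = 64.3%, Harborview 895/1494 = 59.9% → Lakeside
Severe: Lakeside 635/1067 = 59.5%, Harborview 188/382 = 49.2% → Lakeside
Critical: Lakeside 778/1867 = 41.7%, Harborview 58/184 = 31.5% → Lakeside
Overall: Lakeside 1573/3183 = 49.4%, Harborview 1141/2060 = 55.4% → Harborview
Lakeside wins each case group but Harborview wins overall — the comparison reverses. Lakeside's patients skew toward critical, which has a lower base rate.

Yes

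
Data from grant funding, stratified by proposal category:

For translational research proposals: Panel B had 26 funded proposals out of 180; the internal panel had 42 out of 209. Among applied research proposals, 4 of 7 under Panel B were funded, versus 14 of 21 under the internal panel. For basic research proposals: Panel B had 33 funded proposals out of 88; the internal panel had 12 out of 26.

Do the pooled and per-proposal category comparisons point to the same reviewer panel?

Translational research: Panel B 26/180 = 14.4%, the internal panel 42/209 = 20.1% → the internal panel
Applied research: Panel B 4/7 = 57.1%, the internal panel 14/21 = 66.7% → the internal panel
Basic research: Panel B 33/88 = 37.5%, the internal panel 12/26 = 46.2% → the internal panel
Overall: Panel B 63/275 = 22.9%, the internal panel 68/256 = 26.6% → the internal panel
The internal panel wins overall and in every proposal group — no reversal.

Yes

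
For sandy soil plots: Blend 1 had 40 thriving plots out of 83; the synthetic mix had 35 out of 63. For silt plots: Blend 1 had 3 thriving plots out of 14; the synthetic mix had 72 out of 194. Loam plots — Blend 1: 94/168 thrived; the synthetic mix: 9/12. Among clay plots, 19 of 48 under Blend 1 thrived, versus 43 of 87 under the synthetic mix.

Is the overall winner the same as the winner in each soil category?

No

Sandy soil: Blend 1 40/83 = 48.2%, the synthetic mix 35/63 = 55.6% → the synthetic mix
Silt: Blend 1 3/14 = 21.4%, the synthetic mix 72/194 = 37.1% → the synthetic mix
Loam: Blend 1 94/168 = 56.0%, the synthetic mix 9/12 = 75.0% → the synthetic mix
Clay: Blend 1 19/48 = 39.6%, the synthetic mix 43/87 = 49.4% → the synthetic mix
Overall: Blend 1 156/313 = 49.8%, the synthetic mix 159/356 = 44.7% → Blend 1
The synthetic mix wins each soil group but Blend 1 wins overall — the comparison reverses. The synthetic mix's plots skew toward silt, which has a lower base rate.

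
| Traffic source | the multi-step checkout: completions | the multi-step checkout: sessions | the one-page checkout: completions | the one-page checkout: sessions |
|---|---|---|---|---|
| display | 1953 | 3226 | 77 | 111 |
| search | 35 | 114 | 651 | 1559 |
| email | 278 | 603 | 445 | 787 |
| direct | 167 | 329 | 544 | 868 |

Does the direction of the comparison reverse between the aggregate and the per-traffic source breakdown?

Display: the multi-step checkout 1953/3226 = 60.5%, the one-page checkout 77/111 = 69.4% → the one-page checkout
Search: the multi-step checkout 35/114 = 30.7%, the one-page checkout 651/1559 = 41.8% → the one-page checkout
Email: the multi-step checkout 278/603 = 46.1%, the one-page checkout 445/787 = 56.5% → the one-page checkout
Direct: the multi-step checkout 167/329 = 50.8%, the one-page checkout 544/868 = 62.7% → the one-page checkout
Overall: the multi-step checkout 2433/4272 = 57.0%, the one-page checkout 1717/3325 = 51.6% → the multi-step checkout
The one-page checkout wins each traffic group but the multi-step checkout wins overall — the comparison reverses. The one-page checkout's sessions skew toward search, which has a lower base rate.

Yes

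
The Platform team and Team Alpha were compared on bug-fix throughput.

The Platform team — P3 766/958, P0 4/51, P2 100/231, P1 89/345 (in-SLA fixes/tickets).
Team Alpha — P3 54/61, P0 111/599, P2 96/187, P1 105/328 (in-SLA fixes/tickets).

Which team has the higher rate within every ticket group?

P3: the Platform team 766/958 = 80.0%, Team Alpha 54/61 = 88.5% → Team Alpha
P0: the Platform team 4/51 = 7.8%, Team Alpha 111/599 = 18.5% → Team Alpha
P2: the Platform team 100/231 = 43.3%, Team Alpha 96/187 = 51.3% → Team Alpha
P1: the Platform team 89/345 = 25.8%, Team Alpha 105/328 = 32.0% → Team Alpha
Team Alpha has the higher rate in all 4 groups.

Team Alpha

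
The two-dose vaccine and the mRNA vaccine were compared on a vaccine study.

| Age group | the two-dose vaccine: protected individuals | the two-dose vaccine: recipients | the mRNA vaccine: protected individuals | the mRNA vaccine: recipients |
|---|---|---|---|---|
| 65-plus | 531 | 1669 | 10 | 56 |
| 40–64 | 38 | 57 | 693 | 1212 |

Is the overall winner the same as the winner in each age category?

No

65-plus: the two-dose vaccine 531/1669 = 31.8%, the mRNA vaccine 10/56 = 17.9% → the two-dose vaccine
40–64: the two-dose vaccine 38/57 = 66.7%, the mRNA vaccine 693/1212 = 57.2% → the two-dose vaccine
Overall: the two-dose vaccine 569/1726 = 33.0%, the mRNA vaccine 703/1268 = 55.4% → the mRNA vaccine
The two-dose vaccine wins each age group but the mRNA vaccine wins overall — the comparison reverses. The two-dose vaccine's recipients skew toward 65-plus, which has a lower base rate.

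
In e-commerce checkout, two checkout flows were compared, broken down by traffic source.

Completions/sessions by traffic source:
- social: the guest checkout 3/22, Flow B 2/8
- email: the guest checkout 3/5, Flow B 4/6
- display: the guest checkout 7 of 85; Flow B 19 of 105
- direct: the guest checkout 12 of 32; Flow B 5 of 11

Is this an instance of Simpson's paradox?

No

Social: the guest checkout 3/22 = 13.6%, Flow B 2/8 = 25.0% → Flow B
Email: the guest checkout 3/5 = 60.0%, Flow B 4/6 = 66.7% → Flow B
Display: the guest checkout 7/85 = 8.2%, Flow B 19/105 = 18.1% → Flow B
Direct: the guest checkout 12/32 = 37.5%, Flow B 5/11 = 45.5% → Flow B
Overall: the guest checkout 25/144 = 17.4%, Flow B 30/130 = 23.1% → Flow B
Flow B wins overall and in every traffic group — no reversal.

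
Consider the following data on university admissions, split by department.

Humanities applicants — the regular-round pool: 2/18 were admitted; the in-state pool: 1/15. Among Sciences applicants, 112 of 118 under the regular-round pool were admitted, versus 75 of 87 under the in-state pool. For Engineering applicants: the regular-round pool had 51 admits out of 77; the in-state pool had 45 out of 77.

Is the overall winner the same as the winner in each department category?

Yes

Humanities: the regular-round pool 2/18 = 11.1%, the in-state pool 1/15 = 6.7% → the regular-round pool
Sciences: the regular-round pool 112/118 = 94.9%, the in-state pool 75/87 = 86.2% → the regular-round pool
Engineering: the regular-round pool 51/77 = 66.2%, the in-state pool 45/77 = 58.4% → the regular-round pool
Overall: the regular-round pool 165/213 = 77.5%, the in-state pool 121/179 = 67.6% → the regular-round pool
The regular-round pool wins overall and in every department group — no reversal.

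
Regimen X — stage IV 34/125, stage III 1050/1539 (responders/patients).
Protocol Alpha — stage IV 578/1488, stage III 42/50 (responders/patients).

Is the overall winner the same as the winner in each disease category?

No

Stage IV: Regimen X 34/125 = 27.2%, Protocol Alpha 578/1488 = 38.8% → Protocol Alpha
Stage III: Regimen X 1050/1539 = 68.2%, Protocol Alpha 42/50 = 84.0% → Protocol Alpha
Overall: Regimen X 1084/1664 = 65.1%, Protocol Alpha 620/1538 = 40.3% → Regimen X
Protocol Alpha wins each disease group but Regimen X wins overall — the comparison reverses. Protocol Alpha's patients skew toward stage IV, which has a lower base rate.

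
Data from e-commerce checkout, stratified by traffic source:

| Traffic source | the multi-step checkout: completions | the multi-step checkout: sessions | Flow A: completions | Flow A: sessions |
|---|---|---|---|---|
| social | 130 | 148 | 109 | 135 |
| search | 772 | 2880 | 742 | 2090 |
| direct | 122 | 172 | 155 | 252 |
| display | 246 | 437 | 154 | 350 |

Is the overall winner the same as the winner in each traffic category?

Social: the multi-step checkout 130/148 = 87.8%, Flow A 109/135 = 80.7% → the multi-step checkout
Search: the multi-step checkout 772/2880 = 26.8%, Flow A 742/2090 = 35.5% → Flow A
Direct: the multi-step checkout 122/172 = 70.9%, Flow A 155/252 = 61.5% → the multi-step checkout
Display: the multi-step checkout 246/437 = 56.3%, Flow A 154/350 = 44.0% → the multi-step checkout
Overall: the multi-step checkout 1270/3637 = 34.9%, Flow A 1160/2827 = 41.0% → Flow A
Neither sweeps: the multi-step checkout wins 3 of 4 groups, Flow A wins 1. Flow A wins overall but not every group — no Simpson reversal.

No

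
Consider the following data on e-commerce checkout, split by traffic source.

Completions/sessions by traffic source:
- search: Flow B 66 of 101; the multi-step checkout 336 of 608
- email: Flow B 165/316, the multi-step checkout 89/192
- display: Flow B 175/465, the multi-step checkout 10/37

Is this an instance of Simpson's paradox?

Yes

Search: Flow B 66/101 = 65.3%, the multi-step checkout 336/608 = 55.3% → Flow B
Email: Flow B 165/316 = 52.2%, the multi-step checkout 89/192 = 46.4% → Flow B
Display: Flow B 175/465 = 37.6%, the multi-step checkout 10/37 = 27.0% → Flow B
Overall: Flow B 406/882 = 46.0%, the multi-step checkout 435/837 = 52.0% → the multi-step checkout
Flow B wins each traffic group but the multi-step checkout wins overall — the comparison reverses. Flow B's sessions skew toward display, which has a lower base rate.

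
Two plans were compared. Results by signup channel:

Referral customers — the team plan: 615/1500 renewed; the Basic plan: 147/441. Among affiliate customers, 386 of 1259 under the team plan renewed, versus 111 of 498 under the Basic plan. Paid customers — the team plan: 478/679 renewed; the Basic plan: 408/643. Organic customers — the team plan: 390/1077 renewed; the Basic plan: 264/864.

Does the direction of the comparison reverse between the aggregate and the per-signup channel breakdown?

Referral: the team plan 615/1500 = 41.0%, the Basic plan 147/441 = 33.3% → the team plan
Affiliate: the team plan 386/1259 = 30.7%, the Basic plan 111/498 = 22.3% → the team plan
Paid: the team plan 478/679 = 70.4%, the Basic plan 408/643 = 63.5% → the team plan
Organic: the team plan 390/1077 = 36.2%, the Basic plan 264/864 = 30.6% → the team plan
Overall: the team plan 1869/4515 = 41.4%, the Basic plan 930/2446 = 38.0% → the team plan
The team plan wins overall and in every signup group — no reversal.

No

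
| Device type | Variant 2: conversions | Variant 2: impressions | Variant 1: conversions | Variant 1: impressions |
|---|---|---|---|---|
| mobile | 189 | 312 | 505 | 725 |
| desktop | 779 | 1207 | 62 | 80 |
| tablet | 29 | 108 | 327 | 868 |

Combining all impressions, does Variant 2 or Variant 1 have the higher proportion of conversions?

Variant 2

Mobile: Variant 2 189/312 = 60.6%, Variant 1 505/725 = 69.7% → Variant 1
Desktop: Variant 2 779/1207 = 64.5%, Variant 1 62/80 = 77.5% → Variant 1
Tablet: Variant 2 29/108 = 26.9%, Variant 1 327/868 = 37.7% → Variant 1
Overall: Variant 2 997/1627 = 61.3%, Variant 1 894/1673 = 53.4% → Variant 2
(Variant 1 wins every device group but Variant 2 wins overall — Variant 1's impressions skew toward the low-rate tablet group.)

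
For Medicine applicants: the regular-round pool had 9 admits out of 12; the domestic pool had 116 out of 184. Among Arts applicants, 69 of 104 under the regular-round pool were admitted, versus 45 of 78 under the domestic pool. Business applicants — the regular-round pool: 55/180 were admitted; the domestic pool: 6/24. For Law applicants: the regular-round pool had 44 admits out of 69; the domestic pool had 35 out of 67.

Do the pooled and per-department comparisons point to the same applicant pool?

Medicine: the regular-round pool 9/12 = 75.0%, the domestic pool 116/184 = 63.0% → the regular-round pool
Arts: the regular-round pool 69/104 = 66.3%, the domestic pool 45/78 = 57.7% → the regular-round pool
Business: the regular-round pool 55/180 = 30.6%, the domestic pool 6/24 = 25.0% → the regular-round pool
Law: the regular-round pool 44/69 = 63.8%, the domestic pool 35/67 = 52.2% → the regular-round pool
Overall: the regular-round pool 177/365 = 48.5%, the domestic pool 202/353 = 57.2% → the domestic pool
The regular-round pool wins each department group but the domestic pool wins overall — the comparison reverses. The regular-round pool's applicants skew toward Business, which has a lower base rate.

No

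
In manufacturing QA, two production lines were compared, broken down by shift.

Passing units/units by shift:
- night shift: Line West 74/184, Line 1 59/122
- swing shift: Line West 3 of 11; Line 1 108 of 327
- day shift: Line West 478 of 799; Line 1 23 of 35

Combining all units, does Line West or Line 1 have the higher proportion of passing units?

Line West

Night shift: Line West 74/184 = 40.2%, Line 1 59/122 = 48.4% → Line 1
Swing shift: Line West 3/11 = 27.3%, Line 1 108/327 = 33.0% → Line 1
Day shift: Line West 478/799 = 59.8%, Line 1 23/35 = 65.7% → Line 1
Overall: Line West 555/994 = 55.8%, Line 1 190/484 = 39.3% → Line West
(Line 1 wins every shift group but Line West wins overall — Line 1's units skew toward the low-rate swing shift group.)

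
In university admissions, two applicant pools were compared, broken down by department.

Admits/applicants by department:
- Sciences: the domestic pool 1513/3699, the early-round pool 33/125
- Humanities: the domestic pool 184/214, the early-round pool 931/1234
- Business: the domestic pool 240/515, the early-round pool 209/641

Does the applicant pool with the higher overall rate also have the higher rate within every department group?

Sciences: the domestic pool 1513/3699 = 40.9%, the early-round pool 33/125 = 26.4% → the domestic pool
Humanities: the domestic pool 184/214 = 86.0%, the early-round pool 931/1234 = 75.4% → the domestic pool
Business: the domestic pool 240/515 = 46.6%, the early-round pool 209/641 = 32.6% → the domestic pool
Overall: the domestic pool 1937/4428 = 43.7%, the early-round pool 1173/2000 = 58.6% → the early-round pool
The domestic pool wins each department group but the early-round pool wins overall — the comparison reverses. The domestic pool's applicants skew toward Sciences, which has a lower base rate.

No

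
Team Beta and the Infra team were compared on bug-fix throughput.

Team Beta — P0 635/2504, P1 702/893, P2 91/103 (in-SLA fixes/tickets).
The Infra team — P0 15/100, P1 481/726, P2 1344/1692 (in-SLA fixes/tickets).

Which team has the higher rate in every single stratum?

Team Beta

P0: Team Beta 635/2504 = 25.4%, the Infra team 15/100 = 15.0% → Team Beta
P1: Team Beta 702/893 = 78.6%, the Infra team 481/726 = 66.3% → Team Beta
P2: Team Beta 91/103 = 88.3%, the Infra team 1344/1692 = 79.4% → Team Beta
Team Beta has the higher rate in all 3 groups.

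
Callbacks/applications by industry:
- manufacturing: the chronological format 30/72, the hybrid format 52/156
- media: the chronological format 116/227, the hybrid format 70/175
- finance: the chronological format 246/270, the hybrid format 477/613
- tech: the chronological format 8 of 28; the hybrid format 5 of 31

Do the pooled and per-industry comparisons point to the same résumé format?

Yes

Manufacturing: the chronological format 30/72 = 41.7%, the hybrid format 52/156 = 33.3% → the chronological format
Media: the chronological format 116/227 = 51.1%, the hybrid format 70/175 = 40.0% → the chronological format
Finance: the chronological format 246/270 = 91.1%, the hybrid format 477/613 = 77.8% → the chronological format
Tech: the chronological format 8/28 = 28.6%, the hybrid format 5/31 = 16.1% → the chronological format
Overall: the chronological format 400/597 = 67.0%, the hybrid format 604/975 = 61.9% → the chronological format
The chronological format wins overall and in every industry group — no reversal.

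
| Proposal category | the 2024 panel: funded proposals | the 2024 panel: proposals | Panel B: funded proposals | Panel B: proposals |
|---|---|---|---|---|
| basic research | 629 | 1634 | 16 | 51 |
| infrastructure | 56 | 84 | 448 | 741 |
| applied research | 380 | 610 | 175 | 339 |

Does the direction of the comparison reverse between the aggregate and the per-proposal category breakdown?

Yes

Basic research: the 2024 panel 629/1634 = 38.5%, Panel B 16/51 = 31.4% → the 2024 panel
Infrastructure: the 2024 panel 56/84 = 66.7%, Panel B 448/741 = 60.5% → the 2024 panel
Applied research: the 2024 panel 380/610 = 62.3%, Panel B 175/339 = 51.6% → the 2024 panel
Overall: the 2024 panel 1065/2328 = 45.7%, Panel B 639/1131 = 56.5% → Panel B
The 2024 panel wins each proposal group but Panel B wins overall — the comparison reverses. The 2024 panel's proposals skew toward basic research, which has a lower base rate.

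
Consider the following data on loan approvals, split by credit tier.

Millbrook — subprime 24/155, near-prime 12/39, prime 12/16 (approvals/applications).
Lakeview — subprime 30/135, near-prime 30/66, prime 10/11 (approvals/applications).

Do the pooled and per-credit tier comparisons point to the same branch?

Yes

Subprime: Millbrook 24/155 = 15.5%, Lakeview 30/135 = 22.2% → Lakeview
Near-prime: Millbrook 12/39 = 30.8%, Lakeview 30/66 = 45.5% → Lakeview
Prime: Millbrook 12/16 = 75.0%, Lakeview 10/11 = 90.9% → Lakeview
Overall: Millbrook 48/210 = 22.9%, Lakeview 70/212 = 33.0% → Lakeview
Lakeview wins overall and in every credit group — no reversal.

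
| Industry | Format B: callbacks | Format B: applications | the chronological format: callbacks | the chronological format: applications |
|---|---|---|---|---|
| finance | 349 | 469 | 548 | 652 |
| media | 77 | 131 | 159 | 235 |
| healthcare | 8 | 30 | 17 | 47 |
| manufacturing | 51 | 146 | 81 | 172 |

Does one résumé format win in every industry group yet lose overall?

Finance: Format B 349/469 = 74.4%, the chronological format 548/652 = 84.0% → the chronological format
Media: Format B 77/131 = 58.8%, the chronological format 159/235 = 67.7% → the chronological format
Healthcare: Format B 8/30 = 26.7%, the chronological format 17/47 = 36.2% → the chronological format
Manufacturing: Format B 51/146 = 34.9%, the chronological format 81/172 = 47.1% → the chronological format
Overall: Format B 485/776 = 62.5%, the chronological format 805/1106 = 72.8% → the chronological format
The chronological format wins overall and in every industry group — no reversal.

No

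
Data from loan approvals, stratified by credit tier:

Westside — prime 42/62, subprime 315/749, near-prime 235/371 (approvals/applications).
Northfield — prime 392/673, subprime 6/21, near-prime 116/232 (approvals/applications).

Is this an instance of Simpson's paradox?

Yes

Prime: Westside 42/62 = 67.7%, Northfield 392/673 = 58.2% → Westside
Subprime: Westside 315/749 = 42.1%, Northfield 6/21 = 28.6% → Westside
Near-prime: Westside 235/371 = 63.3%, Northfield 116/232 = 50.0% → Westside
Overall: Westside 592/1182 = 50.1%, Northfield 514/926 = 55.5% → Northfield
Westside wins each credit group but Northfield wins overall — the comparison reverses. Westside's applications skew toward subprime, which has a lower base rate.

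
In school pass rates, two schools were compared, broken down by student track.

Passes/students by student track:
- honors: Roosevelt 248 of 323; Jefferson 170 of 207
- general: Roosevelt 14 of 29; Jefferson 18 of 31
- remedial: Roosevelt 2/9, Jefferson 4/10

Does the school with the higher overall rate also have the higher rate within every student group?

Yes

Honors: Roosevelt 248/323 = 76.8%, Jefferson 170/207 = 82.1% → Jefferson
General: Roosevelt 14/29 = 48.3%, Jefferson 18/31 = 58.1% → Jefferson
Remedial: Roosevelt 2/9 = 22.2%, Jefferson 4/10 = 40.0% → Jefferson
Overall: Roosevelt 264/361 = 73.1%, Jefferson 192/248 = 77.4% → Jefferson
Jefferson wins overall and in every student group — no reversal.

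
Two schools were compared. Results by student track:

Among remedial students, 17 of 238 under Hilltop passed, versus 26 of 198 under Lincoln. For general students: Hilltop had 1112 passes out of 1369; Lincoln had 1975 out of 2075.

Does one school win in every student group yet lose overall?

No

Remedial: Hilltop 17/238 = 7.1%, Lincoln 26/198 = 13.1% → Lincoln
General: Hilltop 1112/1369 = 81.2%, Lincoln 1975/2075 = 95.2% → Lincoln
Overall: Hilltop 1129/1607 = 70.3%, Lincoln 2001/2273 = 88.0% → Lincoln
Lincoln wins overall and in every student group — no reversal.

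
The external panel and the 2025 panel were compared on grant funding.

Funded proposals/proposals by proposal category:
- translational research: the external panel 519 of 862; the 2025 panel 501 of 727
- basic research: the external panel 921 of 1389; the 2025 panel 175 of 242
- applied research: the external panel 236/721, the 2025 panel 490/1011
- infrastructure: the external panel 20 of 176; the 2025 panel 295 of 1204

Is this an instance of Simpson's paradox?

Yes

Translational research: the external panel 519/862 = 60.2%, the 2025 panel 501/727 = 68.9% → the 2025 panel
Basic research: the external panel 921/1389 = 66.3%, the 2025 panel 175/242 = 72.3% → the 2025 panel
Applied research: the external panel 236/721 = 32.7%, the 2025 panel 490/1011 = 48.5% → the 2025 panel
Infrastructure: the external panel 20/176 = 11.4%, the 2025 panel 295/1204 = 24.5% → the 2025 panel
Overall: the external panel 1696/3148 = 53.9%, the 2025 panel 1461/3184 = 45.9% → the external panel
The 2025 panel wins each proposal group but the external panel wins overall — the comparison reverses. The 2025 panel's proposals skew toward infrastructure, which has a lower base rate.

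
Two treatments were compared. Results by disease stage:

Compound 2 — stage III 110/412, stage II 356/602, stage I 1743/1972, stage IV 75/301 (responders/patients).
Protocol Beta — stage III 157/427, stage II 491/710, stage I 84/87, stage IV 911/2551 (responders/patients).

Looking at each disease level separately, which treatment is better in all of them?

Stage III: Compound 2 110/412 = 26.7%, Protocol Beta 157/427 = 36.8% → Protocol Beta
Stage II: Compound 2 356/602 = 59.1%, Protocol Beta 491/710 = 69.2% → Protocol Beta
Stage I: Compound 2 1743/1972 = 88.4%, Protocol Beta 84/87 = 96.6% → Protocol Beta
Stage IV: Compound 2 75/301 = 24.9%, Protocol Beta 911/2551 = 35.7% → Protocol Beta
Protocol Beta has the higher rate in all 4 groups.

Protocol Beta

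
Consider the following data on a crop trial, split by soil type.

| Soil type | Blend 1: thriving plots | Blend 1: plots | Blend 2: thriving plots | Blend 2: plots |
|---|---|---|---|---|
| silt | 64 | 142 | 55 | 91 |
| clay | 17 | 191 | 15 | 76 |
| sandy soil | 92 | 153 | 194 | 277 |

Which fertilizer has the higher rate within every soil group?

Blend 2

Silt: Blend 1 64/142 = 45.1%, Blend 2 55/91 = 60.4% → Blend 2
Clay: Blend 1 17/191 = 8.9%, Blend 2 15/76 = 19.7% → Blend 2
Sandy soil: Blend 1 92/153 = 60.1%, Blend 2 194/277 = 70.0% → Blend 2
Blend 2 has the higher rate in all 3 groups.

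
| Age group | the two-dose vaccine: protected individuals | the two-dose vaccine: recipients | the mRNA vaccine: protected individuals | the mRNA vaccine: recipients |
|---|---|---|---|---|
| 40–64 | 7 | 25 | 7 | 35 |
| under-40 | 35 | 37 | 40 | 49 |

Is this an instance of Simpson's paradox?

40–64: the two-dose vaccine 7/25 = 28.0%, the mRNA vaccine 7/35 = 20.0% → the two-dose vaccine
Under-40: the two-dose vaccine 35/37 = 94.6%, the mRNA vaccine 40/49 = 81.6% → the two-dose vaccine
Overall: the two-dose vaccine 42/62 = 67.7%, the mRNA vaccine 47/84 = 56.0% → the two-dose vaccine
The two-dose vaccine wins overall and in every age group — no reversal.

No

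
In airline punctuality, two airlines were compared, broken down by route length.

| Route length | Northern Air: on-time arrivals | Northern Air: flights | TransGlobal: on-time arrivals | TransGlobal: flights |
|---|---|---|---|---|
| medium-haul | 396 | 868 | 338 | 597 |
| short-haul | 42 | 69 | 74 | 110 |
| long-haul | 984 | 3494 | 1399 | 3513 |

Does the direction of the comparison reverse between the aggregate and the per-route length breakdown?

No

Medium-haul: Northern Air 396/868 = 45.6%, TransGlobal 338/597 = 56.6% → TransGlobal
Short-haul: Northern Air 42/69 = 60.9%, TransGlobal 74/110 = 67.3% → TransGlobal
Long-haul: Northern Air 984/3494 = 28.2%, TransGlobal 1399/3513 = 39.8% → TransGlobal
Overall: Northern Air 1422/4431 = 32.1%, TransGlobal 1811/4220 = 42.9% → TransGlobal
TransGlobal wins overall and in every route group — no reversal.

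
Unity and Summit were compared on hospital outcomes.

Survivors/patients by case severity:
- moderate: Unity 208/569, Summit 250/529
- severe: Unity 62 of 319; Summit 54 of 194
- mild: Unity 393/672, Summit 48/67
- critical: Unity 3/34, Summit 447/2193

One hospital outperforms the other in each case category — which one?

Summit

Moderate: Unity 208/569 = 36.6%, Summit 250/529 = 47.3% → Summit
Severe: Unity 62/319 = 19.4%, Summit 54/194 = 27.8% → Summit
Mild: Unity 393/672 = 58.5%, Summit 48/67 = 71.6% → Summit
Critical: Unity 3/34 = 8.8%, Summit 447/2193 = 20.4% → Summit
Summit has the higher rate in all 4 groups.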